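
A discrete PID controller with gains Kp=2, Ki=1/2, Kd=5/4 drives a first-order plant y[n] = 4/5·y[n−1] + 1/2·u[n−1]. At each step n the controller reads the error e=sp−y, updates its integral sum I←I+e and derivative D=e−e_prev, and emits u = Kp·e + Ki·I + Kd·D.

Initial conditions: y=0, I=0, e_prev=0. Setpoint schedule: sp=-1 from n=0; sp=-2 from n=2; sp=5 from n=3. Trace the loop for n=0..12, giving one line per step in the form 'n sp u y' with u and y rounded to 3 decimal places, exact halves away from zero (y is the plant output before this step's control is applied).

0 -1 -3.750 0.000
1 -1 4.031 -1.875
2 -2 -10.590 0.516
3 5 38.883 -4.882
4 5 -48.241 15.536
5 5 74.118 -11.692
6 5 -99.310 27.705
7 5 145.569 -27.491
8 5 -200.741 50.792
9 5 288.700 -59.737
10 5 -403.208 96.560
11 5 574.819 -124.356
12 5 -807.701 187.925

(exact arithmetic carried between steps; '≈' marks a value shown rounded to 6 d.p. or computed from one; I and e_prev carry over from the previous line; the table rounds u and y to 3 d.p., halves away from zero)
n=0: y=0, sp=-1, e=sp−y=-1; I=-1, D=e−e_prev=-1; u=2·(-1)+1/2·(-1)+5/4·(-1)=-3.75; next y=4/5·0+1/2·(-3.75)=-1.875
n=1: y=-1.875, sp=-1, e=sp−y=0.875; I=-0.125, D=e−e_prev=1.875; u=2·0.875+1/2·(-0.125)+5/4·1.875=4.03125; next y=4/5·(-1.875)+1/2·4.03125=0.515625
n=2: y=0.515625, sp=-2, e=sp−y=-2.515625; I=-2.640625, D=e−e_prev=-3.390625; u=2·(-2.515625)+1/2·(-2.640625)+5/4·(-3.390625)≈-10.589844; next y=4/5·0.515625+1/2·(-10.589844)≈-4.882422
n=3: y≈-4.882422, sp=5, e=sp−y≈9.882422; I≈7.241797, D=e−e_prev≈12.398047; u=2·9.882422+1/2·7.241797+5/4·12.398047≈38.883301; next y=4/5·(-4.882422)+1/2·38.883301≈15.535713
n=4: y≈15.535713, sp=5, e=sp−y≈-10.535713; I≈-3.293916, D=e−e_prev≈-20.418135; u=2·(-10.535713)+1/2·(-3.293916)+5/4·(-20.418135)≈-48.241052; next y=4/5·15.535713+1/2·(-48.241052)≈-11.691956
n=5: y≈-11.691956, sp=5, e=sp−y≈16.691956; I≈13.398040, D=e−e_prev≈27.227669; u=2·16.691956+1/2·13.398040+5/4·27.227669≈74.117517; next y=4/5·(-11.691956)+1/2·74.117517≈27.705194
n=6: y≈27.705194, sp=5, e=sp−y≈-22.705194; I≈-9.307154, D=e−e_prev≈-39.397150; u=2·(-22.705194)+1/2·(-9.307154)+5/4·(-39.397150)≈-99.310403; next y=4/5·27.705194+1/2·(-99.310403)≈-27.491046
n=7: y≈-27.491046, sp=5, e=sp−y≈32.491046; I≈23.183892, D=e−e_prev≈55.196240; u=2·32.491046+1/2·23.183892+5/4·55.196240≈145.569338; next y=4/5·(-27.491046)+1/2·145.569338≈50.791832
n=8: y≈50.791832, sp=5, e=sp−y≈-45.791832; I≈-22.607940, D=e−e_prev≈-78.282878; u=2·(-45.791832)+1/2·(-22.607940)+5/4·(-78.282878)≈-200.741232; next y=4/5·50.791832+1/2·(-200.741232)≈-59.737150
n=9: y≈-59.737150, sp=5, e=sp−y≈64.737150; I≈42.129210, D=e−e_prev≈110.528983; u=2·64.737150+1/2·42.129210+5/4·110.528983≈288.700134; next y=4/5·(-59.737150)+1/2·288.700134≈96.560347
n=10: y≈96.560347, sp=5, e=sp−y≈-91.560347; I≈-49.431137, D=e−e_prev≈-156.297497; u=2·(-91.560347)+1/2·(-49.431137)+5/4·(-156.297497)≈-403.208133; next y=4/5·96.560347+1/2·(-403.208133)≈-124.355789
n=11: y≈-124.355789, sp=5, e=sp−y≈129.355789; I≈79.924653, D=e−e_prev≈220.916136; u=2·129.355789+1/2·79.924653+5/4·220.916136≈574.819075; next y=4/5·(-124.355789)+1/2·574.819075≈187.924906
n=12: y≈187.924906, sp=5, e=sp−y≈-182.924906; I≈-103.000253, D=e−e_prev≈-312.280695; u=2·(-182.924906)+1/2·(-103.000253)+5/4·(-312.280695)≈-807.700808; next y=4/5·187.924906+1/2·(-807.700808)≈-253.510479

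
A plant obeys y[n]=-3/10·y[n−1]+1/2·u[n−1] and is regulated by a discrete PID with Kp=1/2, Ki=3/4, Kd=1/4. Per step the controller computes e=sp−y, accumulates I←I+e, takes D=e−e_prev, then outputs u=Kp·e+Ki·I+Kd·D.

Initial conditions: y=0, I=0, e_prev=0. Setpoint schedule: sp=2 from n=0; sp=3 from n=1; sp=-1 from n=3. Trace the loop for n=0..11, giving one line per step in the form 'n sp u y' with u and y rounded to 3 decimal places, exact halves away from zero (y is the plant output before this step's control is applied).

(exact arithmetic carried between steps; '≈' marks a value shown rounded to 6 d.p. or computed from one; I and e_prev carry over from the previous line; the table rounds u and y to 3 d.p., halves away from zero)
n=0: y=0, sp=2, e=sp−y=2; I=2, D=e−e_prev=2; u=1/2·2+3/4·2+1/4·2=3; next y=-3/10·0+1/2·3=1.5
n=1: y=1.5, sp=3, e=sp−y=1.5; I=3.5, D=e−e_prev=-0.5; u=1/2·1.5+3/4·3.5+1/4·(-0.5)=3.25; next y=-3/10·1.5+1/2·3.25=1.175
n=2: y=1.175, sp=3, e=sp−y=1.825; I=5.325, D=e−e_prev=0.325; u=1/2·1.825+3/4·5.325+1/4·0.325=4.9875; next y=-3/10·1.175+1/2·4.9875=2.14125
n=3: y=2.14125, sp=-1, e=sp−y=-3.14125; I=2.18375, D=e−e_prev=-4.96625; u=1/2·(-3.14125)+3/4·2.18375+1/4·(-4.96625)=-1.174375; next y=-3/10·2.14125+1/2·(-1.174375)≈-1.229563
n=4: y≈-1.229563, sp=-1, e=sp−y≈0.229563; I≈2.413313, D=e−e_prev≈3.370813; u=1/2·0.229563+3/4·2.413313+1/4·3.370813≈2.767469; next y=-3/10·(-1.229563)+1/2·2.767469≈1.752603
n=5: y≈1.752603, sp=-1, e=sp−y≈-2.752603; I≈-0.339291, D=e−e_prev≈-2.982166; u=1/2·(-2.752603)+3/4·(-0.339291)+1/4·(-2.982166)≈-2.376311; next y=-3/10·1.752603+1/2·(-2.376311)≈-1.713936
n=6: y≈-1.713936, sp=-1, e=sp−y≈0.713936; I≈0.374646, D=e−e_prev≈3.466540; u=1/2·0.713936+3/4·0.374646+1/4·3.466540≈1.504587; next y=-3/10·(-1.713936)+1/2·1.504587≈1.266475
n=7: y≈1.266475, sp=-1, e=sp−y≈-2.266475; I≈-1.891829, D=e−e_prev≈-2.980411; u=1/2·(-2.266475)+3/4·(-1.891829)+1/4·(-2.980411)≈-3.297212; next y=-3/10·1.266475+1/2·(-3.297212)≈-2.028548
n=8: y≈-2.028548, sp=-1, e=sp−y≈1.028548; I≈-0.863281, D=e−e_prev≈3.295023; u=1/2·1.028548+3/4·(-0.863281)+1/4·3.295023≈0.690569; next y=-3/10·(-2.028548)+1/2·0.690569≈0.953849
n=9: y≈0.953849, sp=-1, e=sp−y≈-1.953849; I≈-2.817130, D=e−e_prev≈-2.982397; u=1/2·(-1.953849)+3/4·(-2.817130)+1/4·(-2.982397)≈-3.835371; next y=-3/10·0.953849+1/2·(-3.835371)≈-2.203840
n=10: y≈-2.203840, sp=-1, e=sp−y≈1.203840; I≈-1.613289, D=e−e_prev≈3.157690; u=1/2·1.203840+3/4·(-1.613289)+1/4·3.157690≈0.181376; next y=-3/10·(-2.203840)+1/2·0.181376≈0.751840
n=11: y≈0.751840, sp=-1, e=sp−y≈-1.751840; I≈-3.365129, D=e−e_prev≈-2.955680; u=1/2·(-1.751840)+3/4·(-3.365129)+1/4·(-2.955680)≈-4.138687; next y=-3/10·0.751840+1/2·(-4.138687)≈-2.294895

0 2 3.000 0.000
1 3 3.250 1.500
2 3 4.988 1.175
3 -1 -1.174 2.141
4 -1 2.767 -1.230
5 -1 -2.376 1.753
6 -1 1.505 -1.714
7 -1 -3.297 1.266
8 -1 0.691 -2.029
9 -1 -3.835 0.954
10 -1 0.181 -2.204
11 -1 -4.139 0.752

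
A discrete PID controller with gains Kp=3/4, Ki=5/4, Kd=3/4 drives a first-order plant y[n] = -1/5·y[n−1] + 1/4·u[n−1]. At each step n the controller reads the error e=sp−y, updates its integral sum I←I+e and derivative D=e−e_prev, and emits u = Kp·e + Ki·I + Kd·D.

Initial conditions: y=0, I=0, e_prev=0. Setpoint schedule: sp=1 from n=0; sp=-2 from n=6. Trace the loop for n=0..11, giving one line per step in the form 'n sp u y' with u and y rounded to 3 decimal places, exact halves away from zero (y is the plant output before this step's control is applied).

0 1 2.750 0.000
1 1 1.359 0.688
2 1 3.600 0.202
3 1 2.426 0.859
4 1 4.263 0.435
5 1 3.154 0.979
6 -2 -3.600 0.593
7 -2 -0.449 -1.018
8 -2 -5.937 0.091
9 -2 -3.335 -1.502
10 -2 -7.818 -0.533
11 -2 -5.310 -1.848

(exact arithmetic carried between steps; '≈' marks a value shown rounded to 6 d.p. or computed from one; I and e_prev carry over from the previous line; the table rounds u and y to 3 d.p., halves away from zero)
n=0: y=0, sp=1, e=sp−y=1; I=1, D=e−e_prev=1; u=3/4·1+5/4·1+3/4·1=2.75; next y=-1/5·0+1/4·2.75=0.6875
n=1: y=0.6875, sp=1, e=sp−y=0.3125; I=1.3125, D=e−e_prev=-0.6875; u=3/4·0.3125+5/4·1.3125+3/4·(-0.6875)=1.359375; next y=-1/5·0.6875+1/4·1.359375≈0.202344
n=2: y≈0.202344, sp=1, e=sp−y≈0.797656; I≈2.110156, D=e−e_prev≈0.485156; u=3/4·0.797656+5/4·2.110156+3/4·0.485156≈3.599805; next y=-1/5·0.202344+1/4·3.599805≈0.859482
n=3: y≈0.859482, sp=1, e=sp−y≈0.140518; I≈2.250674, D=e−e_prev≈-0.657139; u=3/4·0.140518+5/4·2.250674+3/4·(-0.657139)≈2.425876; next y=-1/5·0.859482+1/4·2.425876≈0.434573
n=4: y≈0.434573, sp=1, e=sp−y≈0.565427; I≈2.816101, D=e−e_prev≈0.424910; u=3/4·0.565427+5/4·2.816101+3/4·0.424910≈4.262879; next y=-1/5·0.434573+1/4·4.262879≈0.978805
n=5: y≈0.978805, sp=1, e=sp−y≈0.021195; I≈2.837296, D=e−e_prev≈-0.544233; u=3/4·0.021195+5/4·2.837296+3/4·(-0.544233)≈3.154341; next y=-1/5·0.978805+1/4·3.154341≈0.592824
n=6: y≈0.592824, sp=-2, e=sp−y≈-2.592824; I≈0.244472, D=e−e_prev≈-2.614019; u=3/4·(-2.592824)+5/4·0.244472+3/4·(-2.614019)≈-3.599543; next y=-1/5·0.592824+1/4·(-3.599543)≈-1.018451
n=7: y≈-1.018451, sp=-2, e=sp−y≈-0.981549; I≈-0.737078, D=e−e_prev≈1.611275; u=3/4·(-0.981549)+5/4·(-0.737078)+3/4·1.611275≈-0.449053; next y=-1/5·(-1.018451)+1/4·(-0.449053)≈0.091427
n=8: y≈0.091427, sp=-2, e=sp−y≈-2.091427; I≈-2.828505, D=e−e_prev≈-1.109877; u=3/4·(-2.091427)+5/4·(-2.828505)+3/4·(-1.109877)≈-5.936609; next y=-1/5·0.091427+1/4·(-5.936609)≈-1.502438
n=9: y≈-1.502438, sp=-2, e=sp−y≈-0.497562; I≈-3.326067, D=e−e_prev≈1.593864; u=3/4·(-0.497562)+5/4·(-3.326067)+3/4·1.593864≈-3.335357; next y=-1/5·(-1.502438)+1/4·(-3.335357)≈-0.533352
n=10: y≈-0.533352, sp=-2, e=sp−y≈-1.466648; I≈-4.792715, D=e−e_prev≈-0.969086; u=3/4·(-1.466648)+5/4·(-4.792715)+3/4·(-0.969086)≈-7.817695; next y=-1/5·(-0.533352)+1/4·(-7.817695)≈-1.847753
n=11: y≈-1.847753, sp=-2, e=sp−y≈-0.152247; I≈-4.944962, D=e−e_prev≈1.314401; u=3/4·(-0.152247)+5/4·(-4.944962)+3/4·1.314401≈-5.309586; next y=-1/5·(-1.847753)+1/4·(-5.309586)≈-0.957846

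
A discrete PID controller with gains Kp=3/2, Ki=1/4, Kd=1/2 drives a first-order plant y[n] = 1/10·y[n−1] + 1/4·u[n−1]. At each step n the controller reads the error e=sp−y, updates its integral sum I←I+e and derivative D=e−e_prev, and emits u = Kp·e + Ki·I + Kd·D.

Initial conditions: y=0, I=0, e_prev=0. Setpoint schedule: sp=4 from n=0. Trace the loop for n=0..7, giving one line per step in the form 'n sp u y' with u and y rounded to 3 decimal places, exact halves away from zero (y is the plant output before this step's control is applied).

(exact arithmetic carried between steps; '≈' marks a value shown rounded to 6 d.p. or computed from one; I and e_prev carry over from the previous line; the table rounds u and y to 3 d.p., halves away from zero)
n=0: y=0, sp=4, e=sp−y=4; I=4, D=e−e_prev=4; u=3/2·4+1/4·4+1/2·4=9; next y=1/10·0+1/4·9=2.25
n=1: y=2.25, sp=4, e=sp−y=1.75; I=5.75, D=e−e_prev=-2.25; u=3/2·1.75+1/4·5.75+1/2·(-2.25)=2.9375; next y=1/10·2.25+1/4·2.9375=0.959375
n=2: y=0.959375, sp=4, e=sp−y=3.040625; I=8.790625, D=e−e_prev=1.290625; u=3/2·3.040625+1/4·8.790625+1/2·1.290625≈7.403906; next y=1/10·0.959375+1/4·7.403906≈1.946914
n=3: y≈1.946914, sp=4, e=sp−y≈2.053086; I≈10.843711, D=e−e_prev≈-0.987539; u=3/2·2.053086+1/4·10.843711+1/2·(-0.987539)≈5.296787; next y=1/10·1.946914+1/4·5.296787≈1.518888
n=4: y≈1.518888, sp=4, e=sp−y≈2.481112; I≈13.324823, D=e−e_prev≈0.428026; u=3/2·2.481112+1/4·13.324823+1/2·0.428026≈7.266886; next y=1/10·1.518888+1/4·7.266886≈1.968610
n=5: y≈1.968610, sp=4, e=sp−y≈2.031390; I≈15.356212, D=e−e_prev≈-0.449722; u=3/2·2.031390+1/4·15.356212+1/2·(-0.449722)≈6.661276; next y=1/10·1.968610+1/4·6.661276≈1.862180
n=6: y≈1.862180, sp=4, e=sp−y≈2.137820; I≈17.494032, D=e−e_prev≈0.106430; u=3/2·2.137820+1/4·17.494032+1/2·0.106430≈7.633453; next y=1/10·1.862180+1/4·7.633453≈2.094581
n=7: y≈2.094581, sp=4, e=sp−y≈1.905419; I≈19.399451, D=e−e_prev≈-0.232401; u=3/2·1.905419+1/4·19.399451+1/2·(-0.232401)≈7.591790; next y=1/10·2.094581+1/4·7.591790≈2.107406

0 4 9.000 0.000
1 4 2.938 2.250
2 4 7.404 0.959
3 4 5.297 1.947
4 4 7.267 1.519
5 4 6.661 1.969
6 4 7.633 1.862
7 4 7.592 2.095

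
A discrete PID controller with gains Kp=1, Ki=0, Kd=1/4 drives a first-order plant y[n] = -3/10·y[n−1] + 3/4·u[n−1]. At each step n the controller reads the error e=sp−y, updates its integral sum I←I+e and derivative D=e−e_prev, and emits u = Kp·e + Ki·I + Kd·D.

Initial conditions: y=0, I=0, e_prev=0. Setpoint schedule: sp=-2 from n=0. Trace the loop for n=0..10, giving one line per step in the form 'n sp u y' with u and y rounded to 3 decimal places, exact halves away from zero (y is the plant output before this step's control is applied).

0 -2 -2.500 0.000
1 -2 0.344 -1.875
2 -2 -3.494 0.820
3 -2 1.788 -2.867
4 -2 -5.468 2.201
5 -2 4.502 -4.762
6 -2 -9.197 4.805
7 -2 9.626 -8.339
8 -2 -16.236 9.721
9 -2 19.297 -15.093
10 -2 -29.524 19.001

(exact arithmetic carried between steps; '≈' marks a value shown rounded to 6 d.p. or computed from one; I and e_prev carry over from the previous line; the table rounds u and y to 3 d.p., halves away from zero)
n=0: y=0, sp=-2, e=sp−y=-2; I=-2, D=e−e_prev=-2; u=1·(-2)+0·(-2)+1/4·(-2)=-2.5; next y=-3/10·0+3/4·(-2.5)=-1.875
n=1: y=-1.875, sp=-2, e=sp−y=-0.125; I=-2.125, D=e−e_prev=1.875; u=1·(-0.125)+0·(-2.125)+1/4·1.875=0.34375; next y=-3/10·(-1.875)+3/4·0.34375≈0.820313
n=2: y≈0.820313, sp=-2, e=sp−y≈-2.820313; I≈-4.945313, D=e−e_prev≈-2.695313; u=1·(-2.820313)+0·(-4.945313)+1/4·(-2.695313)≈-3.494141; next y=-3/10·0.820313+3/4·(-3.494141)≈-2.866699
n=3: y≈-2.866699, sp=-2, e=sp−y≈0.866699; I≈-4.078613, D=e−e_prev≈3.687012; u=1·0.866699+0·(-4.078613)+1/4·3.687012≈1.788452; next y=-3/10·(-2.866699)+3/4·1.788452≈2.201349
n=4: y≈2.201349, sp=-2, e=sp−y≈-4.201349; I≈-8.279962, D=e−e_prev≈-5.068048; u=1·(-4.201349)+0·(-8.279962)+1/4·(-5.068048)≈-5.468361; next y=-3/10·2.201349+3/4·(-5.468361)≈-4.761675
n=5: y≈-4.761675, sp=-2, e=sp−y≈2.761675; I≈-5.518287, D=e−e_prev≈6.963024; u=1·2.761675+0·(-5.518287)+1/4·6.963024≈4.502431; next y=-3/10·(-4.761675)+3/4·4.502431≈4.805326
n=6: y≈4.805326, sp=-2, e=sp−y≈-6.805326; I≈-12.323613, D=e−e_prev≈-9.567001; u=1·(-6.805326)+0·(-12.323613)+1/4·(-9.567001)≈-9.197077; next y=-3/10·4.805326+3/4·(-9.197077)≈-8.339405
n=7: y≈-8.339405, sp=-2, e=sp−y≈6.339405; I≈-5.984208, D=e−e_prev≈13.144731; u=1·6.339405+0·(-5.984208)+1/4·13.144731≈9.625588; next y=-3/10·(-8.339405)+3/4·9.625588≈9.721013
n=8: y≈9.721013, sp=-2, e=sp−y≈-11.721013; I≈-17.705220, D=e−e_prev≈-18.060418; u=1·(-11.721013)+0·(-17.705220)+1/4·(-18.060418)≈-16.236117; next y=-3/10·9.721013+3/4·(-16.236117)≈-15.093392
n=9: y≈-15.093392, sp=-2, e=sp−y≈13.093392; I≈-4.611829, D=e−e_prev≈24.814404; u=1·13.093392+0·(-4.611829)+1/4·24.814404≈19.296993; next y=-3/10·(-15.093392)+3/4·19.296993≈19.000762
n=10: y≈19.000762, sp=-2, e=sp−y≈-21.000762; I≈-25.612591, D=e−e_prev≈-34.094154; u=1·(-21.000762)+0·(-25.612591)+1/4·(-34.094154)≈-29.524300; next y=-3/10·19.000762+3/4·(-29.524300)≈-27.843454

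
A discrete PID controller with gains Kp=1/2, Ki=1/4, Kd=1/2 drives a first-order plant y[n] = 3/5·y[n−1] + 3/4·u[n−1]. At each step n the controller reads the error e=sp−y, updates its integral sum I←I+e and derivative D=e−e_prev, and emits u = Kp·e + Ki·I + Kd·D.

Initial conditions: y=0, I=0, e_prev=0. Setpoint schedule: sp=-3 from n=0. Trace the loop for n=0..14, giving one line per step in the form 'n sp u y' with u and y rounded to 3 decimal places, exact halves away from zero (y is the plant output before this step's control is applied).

(exact arithmetic carried between steps; '≈' marks a value shown rounded to 6 d.p. or computed from one; I and e_prev carry over from the previous line; the table rounds u and y to 3 d.p., halves away from zero)
n=0: y=0, sp=-3, e=sp−y=-3; I=-3, D=e−e_prev=-3; u=1/2·(-3)+1/4·(-3)+1/2·(-3)=-3.75; next y=3/5·0+3/4·(-3.75)=-2.8125
n=1: y=-2.8125, sp=-3, e=sp−y=-0.1875; I=-3.1875, D=e−e_prev=2.8125; u=1/2·(-0.1875)+1/4·(-3.1875)+1/2·2.8125=0.515625; next y=3/5·(-2.8125)+3/4·0.515625≈-1.300781
n=2: y≈-1.300781, sp=-3, e=sp−y≈-1.699219; I≈-4.886719, D=e−e_prev≈-1.511719; u=1/2·(-1.699219)+1/4·(-4.886719)+1/2·(-1.511719)≈-2.827148; next y=3/5·(-1.300781)+3/4·(-2.827148)≈-2.900830
n=3: y≈-2.900830, sp=-3, e=sp−y≈-0.099170; I≈-4.985889, D=e−e_prev≈1.600049; u=1/2·(-0.099170)+1/4·(-4.985889)+1/2·1.600049≈-0.496033; next y=3/5·(-2.900830)+3/4·(-0.496033)≈-2.112523
n=4: y≈-2.112523, sp=-3, e=sp−y≈-0.887477; I≈-5.873366, D=e−e_prev≈-0.788307; u=1/2·(-0.887477)+1/4·(-5.873366)+1/2·(-0.788307)≈-2.306234; next y=3/5·(-2.112523)+3/4·(-2.306234)≈-2.997189
n=5: y≈-2.997189, sp=-3, e=sp−y≈-0.002811; I≈-5.876177, D=e−e_prev≈0.884666; u=1/2·(-0.002811)+1/4·(-5.876177)+1/2·0.884666≈-1.028117; next y=3/5·(-2.997189)+3/4·(-1.028117)≈-2.569401
n=6: y≈-2.569401, sp=-3, e=sp−y≈-0.430599; I≈-6.306776, D=e−e_prev≈-0.427788; u=1/2·(-0.430599)+1/4·(-6.306776)+1/2·(-0.427788)≈-2.005888; next y=3/5·(-2.569401)+3/4·(-2.005888)≈-3.046056
n=7: y≈-3.046056, sp=-3, e=sp−y≈0.046056; I≈-6.260720, D=e−e_prev≈0.476656; u=1/2·0.046056+1/4·(-6.260720)+1/2·0.476656≈-1.303824; next y=3/5·(-3.046056)+3/4·(-1.303824)≈-2.805502
n=8: y≈-2.805502, sp=-3, e=sp−y≈-0.194498; I≈-6.455218, D=e−e_prev≈-0.240554; u=1/2·(-0.194498)+1/4·(-6.455218)+1/2·(-0.240554)≈-1.831331; next y=3/5·(-2.805502)+3/4·(-1.831331)≈-3.056799
n=9: y≈-3.056799, sp=-3, e=sp−y≈0.056799; I≈-6.398419, D=e−e_prev≈0.251297; u=1/2·0.056799+1/4·(-6.398419)+1/2·0.251297≈-1.445556; next y=3/5·(-3.056799)+3/4·(-1.445556)≈-2.918247
n=10: y≈-2.918247, sp=-3, e=sp−y≈-0.081753; I≈-6.480172, D=e−e_prev≈-0.138552; u=1/2·(-0.081753)+1/4·(-6.480172)+1/2·(-0.138552)≈-1.730196; next y=3/5·(-2.918247)+3/4·(-1.730196)≈-3.048595
n=11: y≈-3.048595, sp=-3, e=sp−y≈0.048595; I≈-6.431577, D=e−e_prev≈0.130348; u=1/2·0.048595+1/4·(-6.431577)+1/2·0.130348≈-1.518423; next y=3/5·(-3.048595)+3/4·(-1.518423)≈-2.967974
n=12: y≈-2.967974, sp=-3, e=sp−y≈-0.032026; I≈-6.463603, D=e−e_prev≈-0.080621; u=1/2·(-0.032026)+1/4·(-6.463603)+1/2·(-0.080621)≈-1.672224; next y=3/5·(-2.967974)+3/4·(-1.672224)≈-3.034953
n=13: y≈-3.034953, sp=-3, e=sp−y≈0.034953; I≈-6.428650, D=e−e_prev≈0.066979; u=1/2·0.034953+1/4·(-6.428650)+1/2·0.066979≈-1.556197; next y=3/5·(-3.034953)+3/4·(-1.556197)≈-2.988119
n=14: y≈-2.988119, sp=-3, e=sp−y≈-0.011881; I≈-6.440531, D=e−e_prev≈-0.046833; u=1/2·(-0.011881)+1/4·(-6.440531)+1/2·(-0.046833)≈-1.639490; next y=3/5·(-2.988119)+3/4·(-1.639490)≈-3.022489

0 -3 -3.750 0.000
1 -3 0.516 -2.813
2 -3 -2.827 -1.301
3 -3 -0.496 -2.901
4 -3 -2.306 -2.113
5 -3 -1.028 -2.997
6 -3 -2.006 -2.569
7 -3 -1.304 -3.046
8 -3 -1.831 -2.806
9 -3 -1.446 -3.057
10 -3 -1.730 -2.918
11 -3 -1.518 -3.049
12 -3 -1.672 -2.968
13 -3 -1.556 -3.035
14 -3 -1.639 -2.988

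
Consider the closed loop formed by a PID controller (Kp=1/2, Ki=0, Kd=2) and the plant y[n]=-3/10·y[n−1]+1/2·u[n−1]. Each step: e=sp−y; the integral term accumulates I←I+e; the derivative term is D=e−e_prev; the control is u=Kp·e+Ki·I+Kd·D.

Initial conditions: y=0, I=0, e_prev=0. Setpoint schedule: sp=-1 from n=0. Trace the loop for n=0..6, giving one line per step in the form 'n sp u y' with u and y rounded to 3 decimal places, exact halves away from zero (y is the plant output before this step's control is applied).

0 -1 -2.500 0.000
1 -1 2.625 -1.250
2 -1 -7.219 1.688
3 -1 13.164 -4.116
4 -1 -28.273 7.817
5 -1 56.337 -16.482
6 -1 -116.246 33.113

(exact arithmetic carried between steps; '≈' marks a value shown rounded to 6 d.p. or computed from one; I and e_prev carry over from the previous line; the table rounds u and y to 3 d.p., halves away from zero)
n=0: y=0, sp=-1, e=sp−y=-1; I=-1, D=e−e_prev=-1; u=1/2·(-1)+0·(-1)+2·(-1)=-2.5; next y=-3/10·0+1/2·(-2.5)=-1.25
n=1: y=-1.25, sp=-1, e=sp−y=0.25; I=-0.75, D=e−e_prev=1.25; u=1/2·0.25+0·(-0.75)+2·1.25=2.625; next y=-3/10·(-1.25)+1/2·2.625=1.6875
n=2: y=1.6875, sp=-1, e=sp−y=-2.6875; I=-3.4375, D=e−e_prev=-2.9375; u=1/2·(-2.6875)+0·(-3.4375)+2·(-2.9375)=-7.21875; next y=-3/10·1.6875+1/2·(-7.21875)=-4.115625
n=3: y=-4.115625, sp=-1, e=sp−y=3.115625; I=-0.321875, D=e−e_prev=5.803125; u=1/2·3.115625+0·(-0.321875)+2·5.803125≈13.164063; next y=-3/10·(-4.115625)+1/2·13.164063≈7.816719
n=4: y≈7.816719, sp=-1, e=sp−y≈-8.816719; I≈-9.138594, D=e−e_prev≈-11.932344; u=1/2·(-8.816719)+0·(-9.138594)+2·(-11.932344)≈-28.273047; next y=-3/10·7.816719+1/2·(-28.273047)≈-16.481539
n=5: y≈-16.481539, sp=-1, e=sp−y≈15.481539; I≈6.342945, D=e−e_prev≈24.298258; u=1/2·15.481539+0·6.342945+2·24.298258≈56.337285; next y=-3/10·(-16.481539)+1/2·56.337285≈33.113104
n=6: y≈33.113104, sp=-1, e=sp−y≈-34.113104; I≈-27.770159, D=e−e_prev≈-49.594643; u=1/2·(-34.113104)+0·(-27.770159)+2·(-49.594643)≈-116.245839; next y=-3/10·33.113104+1/2·(-116.245839)≈-68.056851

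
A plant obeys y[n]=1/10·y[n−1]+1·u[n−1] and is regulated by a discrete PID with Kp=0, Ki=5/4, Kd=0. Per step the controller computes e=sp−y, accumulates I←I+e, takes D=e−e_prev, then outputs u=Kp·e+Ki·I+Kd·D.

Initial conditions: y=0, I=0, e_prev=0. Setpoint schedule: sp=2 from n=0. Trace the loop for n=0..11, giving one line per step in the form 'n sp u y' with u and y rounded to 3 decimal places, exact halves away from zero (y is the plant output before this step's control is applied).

0 2 2.500 0.000
1 2 1.875 2.500
2 2 1.719 2.125
3 2 1.805 1.931
4 2 1.807 1.998
5 2 1.798 2.007
6 2 1.799 1.999
7 2 1.800 1.999
8 2 1.800 2.000
9 2 1.800 2.000
10 2 1.800 2.000
11 2 1.800 2.000

(exact arithmetic carried between steps; '≈' marks a value shown rounded to 6 d.p. or computed from one; I and e_prev carry over from the previous line; the table rounds u and y to 3 d.p., halves away from zero)
n=0: y=0, sp=2, e=sp−y=2; I=2, D=e−e_prev=2; u=0·2+5/4·2+0·2=2.5; next y=1/10·0+1·2.5=2.5
n=1: y=2.5, sp=2, e=sp−y=-0.5; I=1.5, D=e−e_prev=-2.5; u=0·(-0.5)+5/4·1.5+0·(-2.5)=1.875; next y=1/10·2.5+1·1.875=2.125
n=2: y=2.125, sp=2, e=sp−y=-0.125; I=1.375, D=e−e_prev=0.375; u=0·(-0.125)+5/4·1.375+0·0.375=1.71875; next y=1/10·2.125+1·1.71875=1.93125
n=3: y=1.93125, sp=2, e=sp−y=0.06875; I=1.44375, D=e−e_prev=0.19375; u=0·0.06875+5/4·1.44375+0·0.19375≈1.804688; next y=1/10·1.93125+1·1.804688≈1.997813
n=4: y≈1.997813, sp=2, e=sp−y≈0.002188; I≈1.445938, D=e−e_prev≈-0.066563; u=0·0.002188+5/4·1.445938+0·(-0.066563)≈1.807422; next y=1/10·1.997813+1·1.807422≈2.007203
n=5: y≈2.007203, sp=2, e=sp−y≈-0.007203; I≈1.438734, D=e−e_prev≈-0.009391; u=0·(-0.007203)+5/4·1.438734+0·(-0.009391)≈1.798418; next y=1/10·2.007203+1·1.798418≈1.999138
n=6: y≈1.999138, sp=2, e=sp−y≈0.000862; I≈1.439596, D=e−e_prev≈0.008065; u=0·0.000862+5/4·1.439596+0·0.008065≈1.799495; next y=1/10·1.999138+1·1.799495≈1.999409
n=7: y≈1.999409, sp=2, e=sp−y≈0.000591; I≈1.440187, D=e−e_prev≈-0.000271; u=0·0.000591+5/4·1.440187+0·(-0.000271)≈1.800234; next y=1/10·1.999409+1·1.800234≈2.000175
n=8: y≈2.000175, sp=2, e=sp−y≈-0.000175; I≈1.440012, D=e−e_prev≈-0.000766; u=0·(-0.000175)+5/4·1.440012+0·(-0.000766)≈1.800015; next y=1/10·2.000175+1·1.800015≈2.000033
n=9: y≈2.000033, sp=2, e=sp−y≈-0.000033; I≈1.439979, D=e−e_prev≈0.000142; u=0·(-0.000033)+5/4·1.439979+0·0.000142≈1.799974; next y=1/10·2.000033+1·1.799974≈1.999978
n=10: y≈1.999978, sp=2, e=sp−y≈0.000022; I≈1.440002, D=e−e_prev≈0.000055; u=0·0.000022+5/4·1.440002+0·0.000055≈1.800002; next y=1/10·1.999978+1·1.800002≈2.000000
n=11: y≈2.000000, sp=2, e=sp−y≈0.000000; I≈1.440002, D=e−e_prev≈-0.000022; u=0·0.000000+5/4·1.440002+0·(-0.000022)≈1.800002; next y=1/10·2.000000+1·1.800002≈2.000002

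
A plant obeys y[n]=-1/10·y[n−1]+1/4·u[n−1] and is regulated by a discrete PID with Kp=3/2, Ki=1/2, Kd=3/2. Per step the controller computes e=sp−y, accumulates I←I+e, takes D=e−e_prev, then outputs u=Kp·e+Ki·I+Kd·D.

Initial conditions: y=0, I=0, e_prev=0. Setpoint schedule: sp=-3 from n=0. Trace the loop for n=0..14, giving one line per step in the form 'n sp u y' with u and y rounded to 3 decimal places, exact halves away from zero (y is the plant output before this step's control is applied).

0 -3 -10.500 0.000
1 -3 1.688 -2.625
2 -3 -14.020 0.684
3 -3 4.004 -3.574
4 -3 -19.358 1.358
5 -3 8.029 -4.975
6 -3 -26.664 2.505
7 -3 14.778 -6.916
8 -3 -36.955 4.386
9 -3 25.528 -9.677
10 -3 -51.823 7.350
11 -3 42.184 -13.691
12 -3 -73.651 11.915
13 -3 67.618 -19.604
14 -3 -106.002 18.865

(exact arithmetic carried between steps; '≈' marks a value shown rounded to 6 d.p. or computed from one; I and e_prev carry over from the previous line; the table rounds u and y to 3 d.p., halves away from zero)
n=0: y=0, sp=-3, e=sp−y=-3; I=-3, D=e−e_prev=-3; u=3/2·(-3)+1/2·(-3)+3/2·(-3)=-10.5; next y=-1/10·0+1/4·(-10.5)=-2.625
n=1: y=-2.625, sp=-3, e=sp−y=-0.375; I=-3.375, D=e−e_prev=2.625; u=3/2·(-0.375)+1/2·(-3.375)+3/2·2.625=1.6875; next y=-1/10·(-2.625)+1/4·1.6875=0.684375
n=2: y=0.684375, sp=-3, e=sp−y=-3.684375; I=-7.059375, D=e−e_prev=-3.309375; u=3/2·(-3.684375)+1/2·(-7.059375)+3/2·(-3.309375)≈-14.020313; next y=-1/10·0.684375+1/4·(-14.020313)≈-3.573516
n=3: y≈-3.573516, sp=-3, e=sp−y≈0.573516; I≈-6.485859, D=e−e_prev≈4.257891; u=3/2·0.573516+1/2·(-6.485859)+3/2·4.257891≈4.004180; next y=-1/10·(-3.573516)+1/4·4.004180≈1.358396
n=4: y≈1.358396, sp=-3, e=sp−y≈-4.358396; I≈-10.844256, D=e−e_prev≈-4.931912; u=3/2·(-4.358396)+1/2·(-10.844256)+3/2·(-4.931912)≈-19.357591; next y=-1/10·1.358396+1/4·(-19.357591)≈-4.975237
n=5: y≈-4.975237, sp=-3, e=sp−y≈1.975237; I≈-8.869019, D=e−e_prev≈6.333634; u=3/2·1.975237+1/2·(-8.869019)+3/2·6.333634≈8.028798; next y=-1/10·(-4.975237)+1/4·8.028798≈2.504723
n=6: y≈2.504723, sp=-3, e=sp−y≈-5.504723; I≈-14.373742, D=e−e_prev≈-7.479960; u=3/2·(-5.504723)+1/2·(-14.373742)+3/2·(-7.479960)≈-26.663896; next y=-1/10·2.504723+1/4·(-26.663896)≈-6.916446
n=7: y≈-6.916446, sp=-3, e=sp−y≈3.916446; I≈-10.457295, D=e−e_prev≈9.421169; u=3/2·3.916446+1/2·(-10.457295)+3/2·9.421169≈14.777776; next y=-1/10·(-6.916446)+1/4·14.777776≈4.386089
n=8: y≈4.386089, sp=-3, e=sp−y≈-7.386089; I≈-17.843384, D=e−e_prev≈-11.302535; u=3/2·(-7.386089)+1/2·(-17.843384)+3/2·(-11.302535)≈-36.954628; next y=-1/10·4.386089+1/4·(-36.954628)≈-9.677266
n=9: y≈-9.677266, sp=-3, e=sp−y≈6.677266; I≈-11.166118, D=e−e_prev≈14.063354; u=3/2·6.677266+1/2·(-11.166118)+3/2·14.063354≈25.527871; next y=-1/10·(-9.677266)+1/4·25.527871≈7.349694
n=10: y≈7.349694, sp=-3, e=sp−y≈-10.349694; I≈-21.515813, D=e−e_prev≈-17.026960; u=3/2·(-10.349694)+1/2·(-21.515813)+3/2·(-17.026960)≈-51.822888; next y=-1/10·7.349694+1/4·(-51.822888)≈-13.690691
n=11: y≈-13.690691, sp=-3, e=sp−y≈10.690691; I≈-10.825121, D=e−e_prev≈21.040386; u=3/2·10.690691+1/2·(-10.825121)+3/2·21.040386≈42.184055; next y=-1/10·(-13.690691)+1/4·42.184055≈11.915083
n=12: y≈11.915083, sp=-3, e=sp−y≈-14.915083; I≈-25.740204, D=e−e_prev≈-25.605774; u=3/2·(-14.915083)+1/2·(-25.740204)+3/2·(-25.605774)≈-73.651388; next y=-1/10·11.915083+1/4·(-73.651388)≈-19.604355
n=13: y≈-19.604355, sp=-3, e=sp−y≈16.604355; I≈-9.135849, D=e−e_prev≈31.519438; u=3/2·16.604355+1/2·(-9.135849)+3/2·31.519438≈67.617766; next y=-1/10·(-19.604355)+1/4·67.617766≈18.864877
n=14: y≈18.864877, sp=-3, e=sp−y≈-21.864877; I≈-31.000726, D=e−e_prev≈-38.469232; u=3/2·(-21.864877)+1/2·(-31.000726)+3/2·(-38.469232)≈-106.001527; next y=-1/10·18.864877+1/4·(-106.001527)≈-28.386869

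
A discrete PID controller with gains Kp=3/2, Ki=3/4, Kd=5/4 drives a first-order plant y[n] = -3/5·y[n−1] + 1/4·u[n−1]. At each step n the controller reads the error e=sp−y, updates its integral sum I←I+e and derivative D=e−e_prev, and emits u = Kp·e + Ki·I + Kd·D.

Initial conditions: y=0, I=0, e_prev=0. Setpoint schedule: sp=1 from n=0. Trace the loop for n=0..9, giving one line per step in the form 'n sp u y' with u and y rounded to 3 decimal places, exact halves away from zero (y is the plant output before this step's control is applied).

(exact arithmetic carried between steps; '≈' marks a value shown rounded to 6 d.p. or computed from one; I and e_prev carry over from the previous line; the table rounds u and y to 3 d.p., halves away from zero)
n=0: y=0, sp=1, e=sp−y=1; I=1, D=e−e_prev=1; u=3/2·1+3/4·1+5/4·1=3.5; next y=-3/5·0+1/4·3.5=0.875
n=1: y=0.875, sp=1, e=sp−y=0.125; I=1.125, D=e−e_prev=-0.875; u=3/2·0.125+3/4·1.125+5/4·(-0.875)=-0.0625; next y=-3/5·0.875+1/4·(-0.0625)=-0.540625
n=2: y=-0.540625, sp=1, e=sp−y=1.540625; I=2.665625, D=e−e_prev=1.415625; u=3/2·1.540625+3/4·2.665625+5/4·1.415625≈6.079688; next y=-3/5·(-0.540625)+1/4·6.079688≈1.844297
n=3: y≈1.844297, sp=1, e=sp−y≈-0.844297; I≈1.821328, D=e−e_prev≈-2.384922; u=3/2·(-0.844297)+3/4·1.821328+5/4·(-2.384922)≈-2.881602; next y=-3/5·1.844297+1/4·(-2.881602)≈-1.826979
n=4: y≈-1.826979, sp=1, e=sp−y≈2.826979; I≈4.648307, D=e−e_prev≈3.671275; u=3/2·2.826979+3/4·4.648307+5/4·3.671275≈12.315792; next y=-3/5·(-1.826979)+1/4·12.315792≈4.175135
n=5: y≈4.175135, sp=1, e=sp−y≈-3.175135; I≈1.473172, D=e−e_prev≈-6.002114; u=3/2·(-3.175135)+3/4·1.473172+5/4·(-6.002114)≈-11.160466; next y=-3/5·4.175135+1/4·(-11.160466)≈-5.295198
n=6: y≈-5.295198, sp=1, e=sp−y≈6.295198; I≈7.768369, D=e−e_prev≈9.470333; u=3/2·6.295198+3/4·7.768369+5/4·9.470333≈27.106989; next y=-3/5·(-5.295198)+1/4·27.106989≈9.953866
n=7: y≈9.953866, sp=1, e=sp−y≈-8.953866; I≈-1.185497, D=e−e_prev≈-15.249063; u=3/2·(-8.953866)+3/4·(-1.185497)+5/4·(-15.249063)≈-33.381250; next y=-3/5·9.953866+1/4·(-33.381250)≈-14.317632
n=8: y≈-14.317632, sp=1, e=sp−y≈15.317632; I≈14.132135, D=e−e_prev≈24.271498; u=3/2·15.317632+3/4·14.132135+5/4·24.271498≈63.914922; next y=-3/5·(-14.317632)+1/4·63.914922≈24.569310
n=9: y≈24.569310, sp=1, e=sp−y≈-23.569310; I≈-9.437174, D=e−e_prev≈-38.886942; u=3/2·(-23.569310)+3/4·(-9.437174)+5/4·(-38.886942)≈-91.040523; next y=-3/5·24.569310+1/4·(-91.040523)≈-37.501717

0 1 3.500 0.000
1 1 -0.063 0.875
2 1 6.080 -0.541
3 1 -2.882 1.844
4 1 12.316 -1.827
5 1 -11.160 4.175
6 1 27.107 -5.295
7 1 -33.381 9.954
8 1 63.915 -14.318
9 1 -91.041 24.569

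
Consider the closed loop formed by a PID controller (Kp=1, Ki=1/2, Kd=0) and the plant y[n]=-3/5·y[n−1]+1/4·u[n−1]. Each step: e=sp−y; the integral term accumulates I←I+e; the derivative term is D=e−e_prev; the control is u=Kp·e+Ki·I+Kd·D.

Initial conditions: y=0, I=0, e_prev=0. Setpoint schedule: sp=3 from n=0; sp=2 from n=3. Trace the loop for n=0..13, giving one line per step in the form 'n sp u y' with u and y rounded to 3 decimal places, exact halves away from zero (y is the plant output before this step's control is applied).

(exact arithmetic carried between steps; '≈' marks a value shown rounded to 6 d.p. or computed from one; I and e_prev carry over from the previous line; the table rounds u and y to 3 d.p., halves away from zero)
n=0: y=0, sp=3, e=sp−y=3; I=3, D=e−e_prev=3; u=1·3+1/2·3+0·3=4.5; next y=-3/5·0+1/4·4.5=1.125
n=1: y=1.125, sp=3, e=sp−y=1.875; I=4.875, D=e−e_prev=-1.125; u=1·1.875+1/2·4.875+0·(-1.125)=4.3125; next y=-3/5·1.125+1/4·4.3125=0.403125
n=2: y=0.403125, sp=3, e=sp−y=2.596875; I=7.471875, D=e−e_prev=0.721875; u=1·2.596875+1/2·7.471875+0·0.721875≈6.332813; next y=-3/5·0.403125+1/4·6.332813≈1.341328
n=3: y≈1.341328, sp=2, e=sp−y≈0.658672; I≈8.130547, D=e−e_prev≈-1.938203; u=1·0.658672+1/2·8.130547+0·(-1.938203)≈4.723945; next y=-3/5·1.341328+1/4·4.723945≈0.376189
n=4: y≈0.376189, sp=2, e=sp−y≈1.623811; I≈9.754357, D=e−e_prev≈0.965139; u=1·1.623811+1/2·9.754357+0·0.965139≈6.500989; next y=-3/5·0.376189+1/4·6.500989≈1.399534
n=5: y≈1.399534, sp=2, e=sp−y≈0.600466; I≈10.354824, D=e−e_prev≈-1.023344; u=1·0.600466+1/2·10.354824+0·(-1.023344)≈5.777878; next y=-3/5·1.399534+1/4·5.777878≈0.604749
n=6: y≈0.604749, sp=2, e=sp−y≈1.395251; I≈11.750074, D=e−e_prev≈0.794784; u=1·1.395251+1/2·11.750074+0·0.794784≈7.270288; next y=-3/5·0.604749+1/4·7.270288≈1.454722
n=7: y≈1.454722, sp=2, e=sp−y≈0.545278; I≈12.295352, D=e−e_prev≈-0.849973; u=1·0.545278+1/2·12.295352+0·(-0.849973)≈6.692954; next y=-3/5·1.454722+1/4·6.692954≈0.800405
n=8: y≈0.800405, sp=2, e=sp−y≈1.199595; I≈13.494947, D=e−e_prev≈0.654317; u=1·1.199595+1/2·13.494947+0·0.654317≈7.947068; next y=-3/5·0.800405+1/4·7.947068≈1.506524
n=9: y≈1.506524, sp=2, e=sp−y≈0.493476; I≈13.988423, D=e−e_prev≈-0.706119; u=1·0.493476+1/2·13.988423+0·(-0.706119)≈7.487687; next y=-3/5·1.506524+1/4·7.487687≈0.968007
n=10: y≈0.968007, sp=2, e=sp−y≈1.031993; I≈15.020416, D=e−e_prev≈0.538517; u=1·1.031993+1/2·15.020416+0·0.538517≈8.542200; next y=-3/5·0.968007+1/4·8.542200≈1.554746
n=11: y≈1.554746, sp=2, e=sp−y≈0.445254; I≈15.465670, D=e−e_prev≈-0.586738; u=1·0.445254+1/2·15.465670+0·(-0.586738)≈8.178089; next y=-3/5·1.554746+1/4·8.178089≈1.111675
n=12: y≈1.111675, sp=2, e=sp−y≈0.888325; I≈16.353995, D=e−e_prev≈0.443071; u=1·0.888325+1/2·16.353995+0·0.443071≈9.065323; next y=-3/5·1.111675+1/4·9.065323≈1.599326
n=13: y≈1.599326, sp=2, e=sp−y≈0.400674; I≈16.754669, D=e−e_prev≈-0.487651; u=1·0.400674+1/2·16.754669+0·(-0.487651)≈8.778009; next y=-3/5·1.599326+1/4·8.778009≈1.234907

0 3 4.500 0.000
1 3 4.313 1.125
2 3 6.333 0.403
3 2 4.724 1.341
4 2 6.501 0.376
5 2 5.778 1.400
6 2 7.270 0.605
7 2 6.693 1.455
8 2 7.947 0.800
9 2 7.488 1.507
10 2 8.542 0.968
11 2 8.178 1.555
12 2 9.065 1.112
13 2 8.778 1.599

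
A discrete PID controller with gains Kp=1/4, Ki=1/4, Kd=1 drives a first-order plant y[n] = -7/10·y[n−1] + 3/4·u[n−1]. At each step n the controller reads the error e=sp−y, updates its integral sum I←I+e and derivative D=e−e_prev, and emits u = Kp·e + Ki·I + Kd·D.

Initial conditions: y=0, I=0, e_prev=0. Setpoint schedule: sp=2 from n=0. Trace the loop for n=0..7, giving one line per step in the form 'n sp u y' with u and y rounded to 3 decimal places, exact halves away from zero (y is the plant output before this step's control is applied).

0 2 3.000 0.000
1 2 -1.875 2.250
2 2 8.159 -2.981
3 2 -12.608 8.206
4 2 32.138 -15.201
5 2 -61.885 34.744
6 2 138.092 -70.735
7 2 -284.931 153.083

(exact arithmetic carried between steps; '≈' marks a value shown rounded to 6 d.p. or computed from one; I and e_prev carry over from the previous line; the table rounds u and y to 3 d.p., halves away from zero)
n=0: y=0, sp=2, e=sp−y=2; I=2, D=e−e_prev=2; u=1/4·2+1/4·2+1·2=3; next y=-7/10·0+3/4·3=2.25
n=1: y=2.25, sp=2, e=sp−y=-0.25; I=1.75, D=e−e_prev=-2.25; u=1/4·(-0.25)+1/4·1.75+1·(-2.25)=-1.875; next y=-7/10·2.25+3/4·(-1.875)=-2.98125
n=2: y=-2.98125, sp=2, e=sp−y=4.98125; I=6.73125, D=e−e_prev=5.23125; u=1/4·4.98125+1/4·6.73125+1·5.23125=8.159375; next y=-7/10·(-2.98125)+3/4·8.159375≈8.206406
n=3: y≈8.206406, sp=2, e=sp−y≈-6.206406; I≈0.524844, D=e−e_prev≈-11.187656; u=1/4·(-6.206406)+1/4·0.524844+1·(-11.187656)≈-12.608047; next y=-7/10·8.206406+3/4·(-12.608047)≈-15.200520
n=4: y≈-15.200520, sp=2, e=sp−y≈17.200520; I≈17.725363, D=e−e_prev≈23.406926; u=1/4·17.200520+1/4·17.725363+1·23.406926≈32.138396; next y=-7/10·(-15.200520)+3/4·32.138396≈34.744161
n=5: y≈34.744161, sp=2, e=sp−y≈-32.744161; I≈-15.018798, D=e−e_prev≈-49.944681; u=1/4·(-32.744161)+1/4·(-15.018798)+1·(-49.944681)≈-61.885420; next y=-7/10·34.744161+3/4·(-61.885420)≈-70.734978
n=6: y≈-70.734978, sp=2, e=sp−y≈72.734978; I≈57.716180, D=e−e_prev≈105.479139; u=1/4·72.734978+1/4·57.716180+1·105.479139≈138.091928; next y=-7/10·(-70.734978)+3/4·138.091928≈153.083431
n=7: y≈153.083431, sp=2, e=sp−y≈-151.083431; I≈-93.367251, D=e−e_prev≈-223.818409; u=1/4·(-151.083431)+1/4·(-93.367251)+1·(-223.818409)≈-284.931079; next y=-7/10·153.083431+3/4·(-284.931079)≈-320.856711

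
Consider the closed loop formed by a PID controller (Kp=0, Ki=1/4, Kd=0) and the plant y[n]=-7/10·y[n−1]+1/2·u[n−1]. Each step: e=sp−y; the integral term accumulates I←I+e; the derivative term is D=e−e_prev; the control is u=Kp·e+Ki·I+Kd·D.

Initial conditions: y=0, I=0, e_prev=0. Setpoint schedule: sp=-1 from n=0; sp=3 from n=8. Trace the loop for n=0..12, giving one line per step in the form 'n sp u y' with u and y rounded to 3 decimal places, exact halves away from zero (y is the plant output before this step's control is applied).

0 -1 -0.250 0.000
1 -1 -0.469 -0.125
2 -1 -0.682 -0.147
3 -1 -0.872 -0.238
4 -1 -1.055 -0.269
5 -1 -1.220 -0.339
6 -1 -1.377 -0.373
7 -1 -1.520 -0.428
8 3 -0.655 -0.461
9 3 0.096 -0.005
10 3 0.833 0.052
11 3 1.488 0.381
12 3 2.119 0.478

(exact arithmetic carried between steps; '≈' marks a value shown rounded to 6 d.p. or computed from one; I and e_prev carry over from the previous line; the table rounds u and y to 3 d.p., halves away from zero)
n=0: y=0, sp=-1, e=sp−y=-1; I=-1, D=e−e_prev=-1; u=0·(-1)+1/4·(-1)+0·(-1)=-0.25; next y=-7/10·0+1/2·(-0.25)=-0.125
n=1: y=-0.125, sp=-1, e=sp−y=-0.875; I=-1.875, D=e−e_prev=0.125; u=0·(-0.875)+1/4·(-1.875)+0·0.125=-0.46875; next y=-7/10·(-0.125)+1/2·(-0.46875)=-0.146875
n=2: y=-0.146875, sp=-1, e=sp−y=-0.853125; I=-2.728125, D=e−e_prev=0.021875; u=0·(-0.853125)+1/4·(-2.728125)+0·0.021875≈-0.682031; next y=-7/10·(-0.146875)+1/2·(-0.682031)≈-0.238203
n=3: y≈-0.238203, sp=-1, e=sp−y≈-0.761797; I≈-3.489922, D=e−e_prev≈0.091328; u=0·(-0.761797)+1/4·(-3.489922)+0·0.091328≈-0.872480; next y=-7/10·(-0.238203)+1/2·(-0.872480)≈-0.269498
n=4: y≈-0.269498, sp=-1, e=sp−y≈-0.730502; I≈-4.220424, D=e−e_prev≈0.031295; u=0·(-0.730502)+1/4·(-4.220424)+0·0.031295≈-1.055106; next y=-7/10·(-0.269498)+1/2·(-1.055106)≈-0.338904
n=5: y≈-0.338904, sp=-1, e=sp−y≈-0.661096; I≈-4.881519, D=e−e_prev≈0.069406; u=0·(-0.661096)+1/4·(-4.881519)+0·0.069406≈-1.220380; next y=-7/10·(-0.338904)+1/2·(-1.220380)≈-0.372957
n=6: y≈-0.372957, sp=-1, e=sp−y≈-0.627043; I≈-5.508563, D=e−e_prev≈0.034053; u=0·(-0.627043)+1/4·(-5.508563)+0·0.034053≈-1.377141; next y=-7/10·(-0.372957)+1/2·(-1.377141)≈-0.427500
n=7: y≈-0.427500, sp=-1, e=sp−y≈-0.572500; I≈-6.081062, D=e−e_prev≈0.054544; u=0·(-0.572500)+1/4·(-6.081062)+0·0.054544≈-1.520266; next y=-7/10·(-0.427500)+1/2·(-1.520266)≈-0.460882
n=8: y≈-0.460882, sp=3, e=sp−y≈3.460882; I≈-2.620180, D=e−e_prev≈4.033382; u=0·3.460882+1/4·(-2.620180)+0·4.033382≈-0.655045; next y=-7/10·(-0.460882)+1/2·(-0.655045)≈-0.004905
n=9: y≈-0.004905, sp=3, e=sp−y≈3.004905; I≈0.384725, D=e−e_prev≈-0.455978; u=0·3.004905+1/4·0.384725+0·(-0.455978)≈0.096181; next y=-7/10·(-0.004905)+1/2·0.096181≈0.051524
n=10: y≈0.051524, sp=3, e=sp−y≈2.948476; I≈3.333201, D=e−e_prev≈-0.056429; u=0·2.948476+1/4·3.333201+0·(-0.056429)≈0.833300; next y=-7/10·0.051524+1/2·0.833300≈0.380583
n=11: y≈0.380583, sp=3, e=sp−y≈2.619417; I≈5.952618, D=e−e_prev≈-0.329059; u=0·2.619417+1/4·5.952618+0·(-0.329059)≈1.488154; next y=-7/10·0.380583+1/2·1.488154≈0.477669
n=12: y≈0.477669, sp=3, e=sp−y≈2.522331; I≈8.474949, D=e−e_prev≈-0.097086; u=0·2.522331+1/4·8.474949+0·(-0.097086)≈2.118737; next y=-7/10·0.477669+1/2·2.118737≈0.725000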